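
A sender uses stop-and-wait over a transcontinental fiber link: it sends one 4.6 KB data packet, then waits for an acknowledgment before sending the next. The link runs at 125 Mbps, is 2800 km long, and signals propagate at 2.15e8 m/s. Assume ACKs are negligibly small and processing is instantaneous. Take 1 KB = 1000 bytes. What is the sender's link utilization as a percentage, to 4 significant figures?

1.118 %

t_tx = L/R = 36800/125000000 = 0.0002944 s.
t_prop = 2800000/215000000 = 0.0130233 s; RTT = 0.0260465 s.
Cycle = t_tx + RTT = 0.0263409 s.
Utilization = t_tx / cycle = 0.0002944/0.0263409 = 1.118 %.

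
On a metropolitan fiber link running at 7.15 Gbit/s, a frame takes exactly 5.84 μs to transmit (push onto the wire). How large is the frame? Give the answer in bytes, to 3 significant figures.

5220 bytes

L = R × t_tx = 7150000000 b/s × 5.84e-06 s = 41756 bits.
In bytes: 41756 / 8 = 5220 bytes.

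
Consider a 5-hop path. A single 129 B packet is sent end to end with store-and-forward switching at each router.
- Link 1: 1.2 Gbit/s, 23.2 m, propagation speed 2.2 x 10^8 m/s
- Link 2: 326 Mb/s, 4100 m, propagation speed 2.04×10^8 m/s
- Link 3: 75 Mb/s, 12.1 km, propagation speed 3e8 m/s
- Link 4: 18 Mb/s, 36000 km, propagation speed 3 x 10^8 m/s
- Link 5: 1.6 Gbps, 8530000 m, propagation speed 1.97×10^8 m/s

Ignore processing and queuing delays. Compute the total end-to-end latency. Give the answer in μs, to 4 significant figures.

L = 129 × 8 = 1032 bits.
Transmission delays (L/R per hop): 0.86, 3.16564, 13.76, 57.3333, 0.645 μs; sum = 75.764 μs.
Propagation delays (d/s per hop): 0.105455, 20.098, 40.3333, 120000, 43299.5 μs; sum = 163360 μs.
End-to-end = 163400 μs.

163400 μs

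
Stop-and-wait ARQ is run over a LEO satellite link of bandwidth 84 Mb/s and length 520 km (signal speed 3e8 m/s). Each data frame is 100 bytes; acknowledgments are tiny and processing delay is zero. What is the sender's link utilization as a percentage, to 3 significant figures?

0.274 %

t_tx = L/R = 800/84000000 = 9.52381e-06 s.
t_prop = 520000/300000000 = 0.00173333 s; RTT = 0.00346667 s.
Cycle = t_tx + RTT = 0.00347619 s.
Utilization = t_tx / cycle = 9.52381e-06/0.00347619 = 0.274 %.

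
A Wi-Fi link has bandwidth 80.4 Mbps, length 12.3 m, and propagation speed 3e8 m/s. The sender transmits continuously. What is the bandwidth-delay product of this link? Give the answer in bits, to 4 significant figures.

Propagation delay = 12.3 / 300000000 = 4.1e-08 s.
BDP = R × t_prop = 80400000 × 4.1e-08 = 3.2964 bits.

3.296 bits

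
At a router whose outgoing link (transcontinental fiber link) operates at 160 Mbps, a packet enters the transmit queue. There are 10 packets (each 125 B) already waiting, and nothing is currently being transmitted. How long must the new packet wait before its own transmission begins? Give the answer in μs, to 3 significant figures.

62.5 μs

Each queued packet: L/R = 1000/160000000 = 6.25 μs.
10 queued → 62.5 μs.
Queuing delay = 62.5 μs.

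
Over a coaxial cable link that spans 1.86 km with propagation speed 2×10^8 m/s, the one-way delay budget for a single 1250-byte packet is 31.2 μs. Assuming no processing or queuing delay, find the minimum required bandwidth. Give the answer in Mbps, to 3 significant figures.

457 Mbps

L = 10000 bits.
Propagation delay = 1860 / 200000000 = 9.3 μs.
Transmission budget = 31.2 − 9.3 = 21.9 μs.
R ≥ L / t_tx = 10000 bits / 2.19e-05 s = 457 Mbps.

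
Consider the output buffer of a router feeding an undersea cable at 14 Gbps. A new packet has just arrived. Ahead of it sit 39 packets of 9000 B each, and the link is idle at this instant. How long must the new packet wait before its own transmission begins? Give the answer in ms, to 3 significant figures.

0.201 ms

Each queued packet: L/R = 72000/14000000000 = 0.00514286 ms.
39 queued → 0.200571 ms.
Queuing delay = 0.201 ms.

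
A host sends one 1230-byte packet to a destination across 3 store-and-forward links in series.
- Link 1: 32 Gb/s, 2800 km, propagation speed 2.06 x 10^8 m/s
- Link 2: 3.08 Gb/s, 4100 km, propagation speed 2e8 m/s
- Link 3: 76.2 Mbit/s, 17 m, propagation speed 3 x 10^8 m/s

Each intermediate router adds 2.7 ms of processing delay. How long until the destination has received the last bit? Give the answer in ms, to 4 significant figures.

39.62 ms

L = 1230 × 8 = 9840 bits.
Transmission delays (L/R per hop): 0.0003075, 0.00319481, 0.129134 ms; sum = 0.132636 ms.
Propagation delays (d/s per hop): 13.5922, 20.5, 5.66667e-05 ms; sum = 34.0923 ms.
Processing at 2 router(s): 2 × 2.7 ms = 5.4 ms.
End-to-end = 39.62 ms.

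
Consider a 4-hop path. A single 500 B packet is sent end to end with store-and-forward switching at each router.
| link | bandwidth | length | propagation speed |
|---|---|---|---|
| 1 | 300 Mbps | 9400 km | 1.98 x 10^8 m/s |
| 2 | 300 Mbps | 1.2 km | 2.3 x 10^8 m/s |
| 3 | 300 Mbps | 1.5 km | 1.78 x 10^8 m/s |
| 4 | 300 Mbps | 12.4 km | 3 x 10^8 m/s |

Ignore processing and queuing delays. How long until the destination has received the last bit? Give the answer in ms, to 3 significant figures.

47.6 ms

L = 500 × 8 = 4000 bits.
Transmission delay per hop = L/R = 4000/300000000 = 0.0133333 ms; 4 hops → 0.0533333 ms.
Propagation delays (d/s per hop): 47.4747, 0.00521739, 0.00842697, 0.0413333 ms; sum = 47.5297 ms.
End-to-end = 47.6 ms.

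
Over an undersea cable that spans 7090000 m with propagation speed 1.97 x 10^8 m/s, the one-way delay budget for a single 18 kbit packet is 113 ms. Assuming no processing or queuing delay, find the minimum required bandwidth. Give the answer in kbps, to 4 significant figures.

Propagation delay = 7090000 / 197000000 = 35.9898 ms.
Transmission budget = 113 − 35.9898 = 77.0102 ms.
R ≥ L / t_tx = 18000 bits / 0.0770102 s = 233.7 kbps.

233.7 kbps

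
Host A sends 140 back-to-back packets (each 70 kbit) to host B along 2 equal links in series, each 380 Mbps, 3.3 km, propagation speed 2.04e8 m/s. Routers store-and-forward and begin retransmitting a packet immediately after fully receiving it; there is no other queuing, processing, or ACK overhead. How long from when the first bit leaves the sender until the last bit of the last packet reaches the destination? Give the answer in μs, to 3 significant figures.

Per-hop transmission t_tx = L/R = 70000/380000000 = 184.211 μs.
Per-hop propagation t_prop = 3300/204000000 = 16.1765 μs.
Pipeline fill: first packet needs 2·t_tx to clear all hops; remaining 139 packets each add one t_tx.
Total = (2+140-1)·t_tx + 2·t_prop = 141·184.211 + 2·16.1765 = 26000 μs.

26000 μs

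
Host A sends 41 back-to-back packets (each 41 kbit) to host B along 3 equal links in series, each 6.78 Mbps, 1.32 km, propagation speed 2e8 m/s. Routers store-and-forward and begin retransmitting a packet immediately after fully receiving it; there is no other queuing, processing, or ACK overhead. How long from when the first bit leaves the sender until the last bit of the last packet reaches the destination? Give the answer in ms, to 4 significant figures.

260.0 ms

Per-hop transmission t_tx = L/R = 41000/6780000 = 6.0472 ms.
Per-hop propagation t_prop = 1320/200000000 = 0.0066 ms.
Pipeline fill: first packet needs 3·t_tx to clear all hops; remaining 40 packets each add one t_tx.
Total = (3+41-1)·t_tx + 3·t_prop = 43·6.0472 + 3·0.0066 = 260.0 ms.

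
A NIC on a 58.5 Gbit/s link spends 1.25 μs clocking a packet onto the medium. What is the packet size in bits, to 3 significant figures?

73100 bits

L = R × t_tx = 58500000000 b/s × 1.25e-06 s = 73125 bits.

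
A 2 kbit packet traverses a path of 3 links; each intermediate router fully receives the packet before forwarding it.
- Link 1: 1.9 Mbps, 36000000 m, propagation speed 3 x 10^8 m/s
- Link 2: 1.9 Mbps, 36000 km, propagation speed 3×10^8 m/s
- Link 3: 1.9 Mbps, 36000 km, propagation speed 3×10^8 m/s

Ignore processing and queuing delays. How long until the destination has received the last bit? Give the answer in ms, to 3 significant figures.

363 ms

L = 2000 bits.
Transmission delay per hop = L/R = 2000/1900000 = 1.05263 ms; 3 hops → 3.15789 ms.
Propagation delays (d/s per hop): 120, 120, 120 ms; sum = 360 ms.
End-to-end = 363 ms.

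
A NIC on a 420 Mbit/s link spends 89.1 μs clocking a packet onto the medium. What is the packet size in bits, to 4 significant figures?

37420 bits

L = R × t_tx = 420000000 b/s × 8.91e-05 s = 37422 bits.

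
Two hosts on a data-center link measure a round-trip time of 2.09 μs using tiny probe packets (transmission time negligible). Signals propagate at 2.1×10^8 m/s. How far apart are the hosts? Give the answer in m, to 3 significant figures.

219 m

One-way propagation = RTT/2 = 1.045 μs.
d = s × t = 210000000 × 1.045e-06 = 219 m.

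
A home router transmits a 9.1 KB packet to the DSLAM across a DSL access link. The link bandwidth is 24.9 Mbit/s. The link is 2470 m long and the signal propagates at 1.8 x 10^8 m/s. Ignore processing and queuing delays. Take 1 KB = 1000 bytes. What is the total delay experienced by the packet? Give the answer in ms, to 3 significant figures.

L = 72800 bits.
Transmission delay = L/R = 72800 / 24900000 = 2.92369 ms.
Propagation delay = d/s = 2470 m / 180000000 m/s = 0.0137222 ms.
Total = 2.94 ms.

2.94 ms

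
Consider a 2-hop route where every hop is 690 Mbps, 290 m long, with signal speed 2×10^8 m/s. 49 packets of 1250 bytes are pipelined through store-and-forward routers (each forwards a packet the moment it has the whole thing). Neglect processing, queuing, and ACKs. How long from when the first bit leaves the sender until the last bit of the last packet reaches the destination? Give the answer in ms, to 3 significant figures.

0.728 ms

Per-hop transmission t_tx = L/R = 10000/690000000 = 0.0144928 ms.
Per-hop propagation t_prop = 290/200000000 = 0.00145 ms.
Pipeline fill: first packet needs 2·t_tx to clear all hops; remaining 48 packets each add one t_tx.
Total = (2+49-1)·t_tx + 2·t_prop = 50·0.0144928 + 2·0.00145 = 0.728 ms.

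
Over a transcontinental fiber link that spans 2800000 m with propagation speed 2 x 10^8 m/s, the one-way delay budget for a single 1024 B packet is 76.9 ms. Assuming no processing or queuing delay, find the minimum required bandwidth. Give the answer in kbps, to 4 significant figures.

130.2 kbps

L = 8192 bits.
Propagation delay = 2800000 / 200000000 = 14 ms.
Transmission budget = 76.9 − 14 = 62.9 ms.
R ≥ L / t_tx = 8192 bits / 0.0629 s = 130.2 kbps.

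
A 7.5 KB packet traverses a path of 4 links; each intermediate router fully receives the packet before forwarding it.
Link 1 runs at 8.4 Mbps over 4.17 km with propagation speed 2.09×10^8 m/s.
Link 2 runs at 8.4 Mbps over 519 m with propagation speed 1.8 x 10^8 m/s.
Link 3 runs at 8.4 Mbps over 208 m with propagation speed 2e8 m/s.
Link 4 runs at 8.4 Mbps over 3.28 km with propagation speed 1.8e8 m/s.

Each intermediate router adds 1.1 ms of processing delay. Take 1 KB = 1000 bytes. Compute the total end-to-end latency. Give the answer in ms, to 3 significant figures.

31.9 ms

L = 60000 bits.
Transmission delay per hop = L/R = 60000/8400000 = 7.14286 ms; 4 hops → 28.5714 ms.
Propagation delays (d/s per hop): 0.0199522, 0.00288333, 0.00104, 0.0182222 ms; sum = 0.0420977 ms.
Processing at 3 router(s): 3 × 1.1 ms = 3.3 ms.
End-to-end = 31.9 ms.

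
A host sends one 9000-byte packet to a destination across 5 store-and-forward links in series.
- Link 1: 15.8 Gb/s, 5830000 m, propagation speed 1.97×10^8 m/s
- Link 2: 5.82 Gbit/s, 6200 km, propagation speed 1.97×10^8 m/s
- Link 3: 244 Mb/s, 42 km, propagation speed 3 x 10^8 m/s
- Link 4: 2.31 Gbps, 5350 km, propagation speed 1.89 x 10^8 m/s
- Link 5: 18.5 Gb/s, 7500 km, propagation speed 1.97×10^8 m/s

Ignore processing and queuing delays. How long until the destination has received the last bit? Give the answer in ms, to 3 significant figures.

128 ms

L = 9000 × 8 = 72000 bits.
Transmission delays (L/R per hop): 0.00455696, 0.0123711, 0.295082, 0.0311688, 0.00389189 ms; sum = 0.347071 ms.
Propagation delays (d/s per hop): 29.5939, 31.4721, 0.14, 28.3069, 38.0711 ms; sum = 127.584 ms.
End-to-end = 128 ms.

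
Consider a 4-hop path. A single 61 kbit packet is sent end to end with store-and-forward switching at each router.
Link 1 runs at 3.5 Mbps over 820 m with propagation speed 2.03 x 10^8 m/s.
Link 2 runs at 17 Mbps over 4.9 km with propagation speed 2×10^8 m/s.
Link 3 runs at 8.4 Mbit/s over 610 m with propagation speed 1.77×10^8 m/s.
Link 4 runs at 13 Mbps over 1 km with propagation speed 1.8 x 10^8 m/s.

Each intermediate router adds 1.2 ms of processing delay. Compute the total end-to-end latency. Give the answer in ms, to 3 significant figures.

36.6 ms

L = 61000 bits.
Transmission delays (L/R per hop): 17.4286, 3.58824, 7.2619, 4.69231 ms; sum = 32.971 ms.
Propagation delays (d/s per hop): 0.00403941, 0.0245, 0.00344633, 0.00555556 ms; sum = 0.0375413 ms.
Processing at 3 router(s): 3 × 1.2 ms = 3.6 ms.
End-to-end = 36.6 ms.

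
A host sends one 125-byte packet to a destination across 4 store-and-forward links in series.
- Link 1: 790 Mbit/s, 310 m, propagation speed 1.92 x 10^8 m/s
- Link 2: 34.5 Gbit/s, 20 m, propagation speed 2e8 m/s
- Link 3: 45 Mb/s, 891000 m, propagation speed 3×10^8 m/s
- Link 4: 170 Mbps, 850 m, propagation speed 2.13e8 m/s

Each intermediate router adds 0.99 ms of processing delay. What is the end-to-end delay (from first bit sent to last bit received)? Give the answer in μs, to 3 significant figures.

L = 125 × 8 = 1000 bits.
Transmission delays (L/R per hop): 1.26582, 0.0289855, 22.2222, 5.88235 μs; sum = 29.3994 μs.
Propagation delays (d/s per hop): 1.61458, 0.1, 2970, 3.99061 μs; sum = 2975.71 μs.
Processing at 3 router(s): 3 × 0.99 ms = 2970 μs.
End-to-end = 5980 μs.

5980 μs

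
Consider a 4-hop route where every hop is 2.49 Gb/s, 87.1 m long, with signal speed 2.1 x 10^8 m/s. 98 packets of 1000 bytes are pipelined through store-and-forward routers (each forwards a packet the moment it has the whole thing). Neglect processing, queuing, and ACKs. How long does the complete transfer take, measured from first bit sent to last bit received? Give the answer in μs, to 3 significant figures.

Per-hop transmission t_tx = L/R = 8000/2490000000 = 3.21285 μs.
Per-hop propagation t_prop = 87.1/210000000 = 0.414762 μs.
Pipeline fill: first packet needs 4·t_tx to clear all hops; remaining 97 packets each add one t_tx.
Total = (4+98-1)·t_tx + 4·t_prop = 101·3.21285 + 4·0.414762 = 326 μs.

326 μs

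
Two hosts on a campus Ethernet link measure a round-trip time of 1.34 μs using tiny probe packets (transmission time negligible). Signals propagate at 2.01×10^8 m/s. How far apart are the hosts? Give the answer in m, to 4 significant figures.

One-way propagation = RTT/2 = 0.67 μs.
d = s × t = 2.01e+08 × 6.7e-07 = 134.7 m.

134.7 m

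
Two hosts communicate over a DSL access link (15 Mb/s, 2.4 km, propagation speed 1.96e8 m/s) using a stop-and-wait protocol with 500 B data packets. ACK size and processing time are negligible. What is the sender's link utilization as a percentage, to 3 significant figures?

91.6 %

t_tx = L/R = 4000/15000000 = 0.000266667 s.
t_prop = 2400/196000000 = 1.22449e-05 s; RTT = 2.44898e-05 s.
Cycle = t_tx + RTT = 0.000291156 s.
Utilization = t_tx / cycle = 0.000266667/0.000291156 = 91.6 %.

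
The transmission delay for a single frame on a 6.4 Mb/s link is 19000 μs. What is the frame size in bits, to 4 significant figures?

121600 bits

L = R × t_tx = 6400000 b/s × 0.019 s = 121600 bits.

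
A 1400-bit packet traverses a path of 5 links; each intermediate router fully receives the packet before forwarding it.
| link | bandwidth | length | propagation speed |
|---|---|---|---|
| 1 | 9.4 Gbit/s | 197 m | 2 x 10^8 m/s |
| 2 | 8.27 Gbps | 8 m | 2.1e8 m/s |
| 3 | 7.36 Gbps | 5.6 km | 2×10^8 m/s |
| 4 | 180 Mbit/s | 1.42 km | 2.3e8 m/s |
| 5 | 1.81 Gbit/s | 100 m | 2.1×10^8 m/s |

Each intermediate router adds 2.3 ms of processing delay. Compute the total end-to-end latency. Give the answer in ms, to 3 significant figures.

Transmission delays (L/R per hop): 0.000148936, 0.000169287, 0.000190217, 0.00777778, 0.000773481 ms; sum = 0.0090597 ms.
Propagation delays (d/s per hop): 0.000985, 3.80952e-05, 0.028, 0.00617391, 0.00047619 ms; sum = 0.0356732 ms.
Processing at 4 router(s): 4 × 2.3 ms = 9.2 ms.
End-to-end = 9.24 ms.

9.24 ms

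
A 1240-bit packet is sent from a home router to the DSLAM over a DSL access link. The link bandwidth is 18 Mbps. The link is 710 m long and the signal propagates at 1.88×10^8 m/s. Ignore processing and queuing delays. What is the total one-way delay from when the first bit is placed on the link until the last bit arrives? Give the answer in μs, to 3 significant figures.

Transmission delay = L/R = 1240 / 18000000 = 68.8889 μs.
Propagation delay = d/s = 710 m / 188000000 m/s = 3.7766 μs.
Total = 72.7 μs.

72.7 μs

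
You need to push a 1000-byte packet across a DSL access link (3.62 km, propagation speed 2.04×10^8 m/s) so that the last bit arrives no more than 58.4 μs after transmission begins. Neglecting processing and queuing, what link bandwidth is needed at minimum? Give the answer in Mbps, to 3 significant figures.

L = 8000 bits.
Propagation delay = 3620 / 204000000 = 17.7451 μs.
Transmission budget = 58.4 − 17.7451 = 40.6549 μs.
R ≥ L / t_tx = 8000 bits / 4.06549e-05 s = 197 Mbps.

197 Mbps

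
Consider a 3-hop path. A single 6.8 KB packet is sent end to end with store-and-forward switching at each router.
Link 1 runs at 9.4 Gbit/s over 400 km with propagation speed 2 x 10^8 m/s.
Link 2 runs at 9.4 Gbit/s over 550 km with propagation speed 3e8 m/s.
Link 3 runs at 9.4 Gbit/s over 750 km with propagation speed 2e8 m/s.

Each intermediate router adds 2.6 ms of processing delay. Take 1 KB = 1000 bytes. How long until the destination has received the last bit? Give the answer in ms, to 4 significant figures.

L = 54400 bits.
Transmission delay per hop = L/R = 54400/9400000000 = 0.00578723 ms; 3 hops → 0.0173617 ms.
Propagation delays (d/s per hop): 2, 1.83333, 3.75 ms; sum = 7.58333 ms.
Processing at 2 router(s): 2 × 2.6 ms = 5.2 ms.
End-to-end = 12.80 ms.

12.80 ms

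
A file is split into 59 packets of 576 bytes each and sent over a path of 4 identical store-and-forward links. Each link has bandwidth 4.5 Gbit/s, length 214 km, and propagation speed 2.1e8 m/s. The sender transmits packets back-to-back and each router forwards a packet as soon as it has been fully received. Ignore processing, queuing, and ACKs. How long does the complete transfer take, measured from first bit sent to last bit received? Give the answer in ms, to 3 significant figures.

Per-hop transmission t_tx = L/R = 4608/4500000000 = 0.001024 ms.
Per-hop propagation t_prop = 214000/210000000 = 1.01905 ms.
Pipeline fill: first packet needs 4·t_tx to clear all hops; remaining 58 packets each add one t_tx.
Total = (4+59-1)·t_tx + 4·t_prop = 62·0.001024 + 4·1.01905 = 4.14 ms.

4.14 ms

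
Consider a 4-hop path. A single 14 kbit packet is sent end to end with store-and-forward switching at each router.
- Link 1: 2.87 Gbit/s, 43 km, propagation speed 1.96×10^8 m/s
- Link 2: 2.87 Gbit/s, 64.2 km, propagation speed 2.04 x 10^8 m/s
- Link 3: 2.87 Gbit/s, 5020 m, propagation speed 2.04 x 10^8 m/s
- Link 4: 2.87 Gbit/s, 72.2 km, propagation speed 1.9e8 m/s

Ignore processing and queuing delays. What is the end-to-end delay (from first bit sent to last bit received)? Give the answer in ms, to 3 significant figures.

L = 14000 bits.
Transmission delay per hop = L/R = 14000/2870000000 = 0.00487805 ms; 4 hops → 0.0195122 ms.
Propagation delays (d/s per hop): 0.219388, 0.314706, 0.0246078, 0.38 ms; sum = 0.938701 ms.
End-to-end = 0.958 ms.

0.958 ms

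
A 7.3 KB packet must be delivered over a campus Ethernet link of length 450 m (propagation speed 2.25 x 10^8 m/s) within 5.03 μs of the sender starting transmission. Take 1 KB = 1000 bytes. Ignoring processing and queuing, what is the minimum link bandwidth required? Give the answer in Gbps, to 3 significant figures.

19.3 Gbps

L = 58400 bits.
Propagation delay = 450 / 225000000 = 2 μs.
Transmission budget = 5.03 − 2 = 3.03 μs.
R ≥ L / t_tx = 58400 bits / 3.03e-06 s = 19.3 Gbps.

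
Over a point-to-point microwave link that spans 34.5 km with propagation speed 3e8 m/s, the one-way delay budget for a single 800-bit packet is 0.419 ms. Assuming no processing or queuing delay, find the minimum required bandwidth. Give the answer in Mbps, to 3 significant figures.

Propagation delay = 34500 / 300000000 = 0.115 ms.
Transmission budget = 0.419 − 0.115 = 0.304 ms.
R ≥ L / t_tx = 800 bits / 0.000304 s = 2.63 Mbps.

2.63 Mbps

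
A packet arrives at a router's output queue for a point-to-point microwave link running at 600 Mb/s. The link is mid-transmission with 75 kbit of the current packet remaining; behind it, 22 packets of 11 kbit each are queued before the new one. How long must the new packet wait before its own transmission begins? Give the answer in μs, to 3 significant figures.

528 μs

Each queued packet: L/R = 11000/600000000 = 18.3333 μs.
22 queued → 403.333 μs.
Plus remaining 75000 bits of current packet: 125 μs.
Queuing delay = 528 μs.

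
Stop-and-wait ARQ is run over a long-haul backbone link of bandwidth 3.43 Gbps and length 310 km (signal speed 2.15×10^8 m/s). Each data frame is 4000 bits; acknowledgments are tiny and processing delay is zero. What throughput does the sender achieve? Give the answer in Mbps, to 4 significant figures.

t_tx = L/R = 4000/3430000000 = 1.16618e-06 s.
t_prop = 310000/215000000 = 0.00144186 s; RTT = 0.00288372 s.
Cycle = t_tx + RTT = 0.00288489 s.
Throughput = L / cycle = 4000 / 0.00288489 = 1.387 Mbps.

1.387 Mbps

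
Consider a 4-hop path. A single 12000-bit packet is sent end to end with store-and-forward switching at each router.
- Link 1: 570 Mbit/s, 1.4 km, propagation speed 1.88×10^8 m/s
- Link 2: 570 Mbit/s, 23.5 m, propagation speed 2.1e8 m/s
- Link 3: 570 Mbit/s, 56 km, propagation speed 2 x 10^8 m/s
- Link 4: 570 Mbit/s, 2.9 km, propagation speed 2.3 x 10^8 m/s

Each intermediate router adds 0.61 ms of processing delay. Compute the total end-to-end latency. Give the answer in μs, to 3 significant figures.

Transmission delay per hop = L/R = 12000/570000000 = 21.0526 μs; 4 hops → 84.2105 μs.
Propagation delays (d/s per hop): 7.44681, 0.111905, 280, 12.6087 μs; sum = 300.167 μs.
Processing at 3 router(s): 3 × 0.61 ms = 1830 μs.
End-to-end = 2210 μs.

2210 μs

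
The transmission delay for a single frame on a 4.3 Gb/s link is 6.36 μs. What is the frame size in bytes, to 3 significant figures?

3420 bytes

L = R × t_tx = 4300000000 b/s × 6.36e-06 s = 27348 bits.
In bytes: 27348 / 8 = 3420 bytes.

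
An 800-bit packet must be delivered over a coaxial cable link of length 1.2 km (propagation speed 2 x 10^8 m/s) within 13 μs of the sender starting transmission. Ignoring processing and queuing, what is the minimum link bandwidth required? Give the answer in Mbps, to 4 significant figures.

114.3 Mbps

Propagation delay = 1200 / 200000000 = 6 μs.
Transmission budget = 13 − 6 = 7 μs.
R ≥ L / t_tx = 800 bits / 7e-06 s = 114.3 Mbps.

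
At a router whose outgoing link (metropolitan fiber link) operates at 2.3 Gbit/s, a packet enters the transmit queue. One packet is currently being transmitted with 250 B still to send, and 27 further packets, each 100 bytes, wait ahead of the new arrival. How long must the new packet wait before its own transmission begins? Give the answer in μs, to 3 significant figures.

Each queued packet: L/R = 800/2300000000 = 0.347826 μs.
27 queued → 9.3913 μs.
Plus remaining 2000 bits of current packet: 0.869565 μs.
Queuing delay = 10.3 μs.

10.3 μs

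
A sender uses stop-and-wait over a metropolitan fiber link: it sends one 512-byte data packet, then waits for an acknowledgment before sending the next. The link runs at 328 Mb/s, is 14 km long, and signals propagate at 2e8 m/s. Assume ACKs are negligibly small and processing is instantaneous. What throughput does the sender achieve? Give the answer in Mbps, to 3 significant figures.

26.9 Mbps

t_tx = L/R = 4096/328000000 = 1.24878e-05 s.
t_prop = 14000/200000000 = 7e-05 s; RTT = 0.00014 s.
Cycle = t_tx + RTT = 0.000152488 s.
Throughput = L / cycle = 4096 / 0.000152488 = 26.9 Mbps.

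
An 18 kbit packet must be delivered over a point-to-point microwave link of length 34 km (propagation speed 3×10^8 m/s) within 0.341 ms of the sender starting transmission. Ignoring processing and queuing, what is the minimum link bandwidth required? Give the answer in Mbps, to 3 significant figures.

Propagation delay = 34000 / 300000000 = 0.113333 ms.
Transmission budget = 0.341 − 0.113333 = 0.227667 ms.
R ≥ L / t_tx = 18000 bits / 0.000227667 s = 79.1 Mbps.

79.1 Mbps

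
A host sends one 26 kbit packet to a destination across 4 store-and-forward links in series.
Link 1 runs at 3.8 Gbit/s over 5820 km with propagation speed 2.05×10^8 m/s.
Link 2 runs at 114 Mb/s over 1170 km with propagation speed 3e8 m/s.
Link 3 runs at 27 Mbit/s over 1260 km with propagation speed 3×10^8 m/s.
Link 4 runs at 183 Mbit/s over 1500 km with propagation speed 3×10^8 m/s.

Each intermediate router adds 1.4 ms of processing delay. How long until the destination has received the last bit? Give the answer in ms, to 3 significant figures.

47.0 ms

L = 26000 bits.
Transmission delays (L/R per hop): 0.00684211, 0.22807, 0.962963, 0.142077 ms; sum = 1.33995 ms.
Propagation delays (d/s per hop): 28.3902, 3.9, 4.2, 5 ms; sum = 41.4902 ms.
Processing at 3 router(s): 3 × 1.4 ms = 4.2 ms.
End-to-end = 47.0 ms.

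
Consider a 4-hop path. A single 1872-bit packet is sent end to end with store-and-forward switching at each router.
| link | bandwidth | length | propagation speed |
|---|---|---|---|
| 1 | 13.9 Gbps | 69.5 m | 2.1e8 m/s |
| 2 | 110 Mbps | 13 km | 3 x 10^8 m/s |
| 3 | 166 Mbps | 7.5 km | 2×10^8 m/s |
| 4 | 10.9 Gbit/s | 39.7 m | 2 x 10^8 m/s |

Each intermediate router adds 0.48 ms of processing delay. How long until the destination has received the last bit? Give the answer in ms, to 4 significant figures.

1.550 ms

Transmission delays (L/R per hop): 0.000134676, 0.0170182, 0.0112771, 0.000171743 ms; sum = 0.0286017 ms.
Propagation delays (d/s per hop): 0.000330952, 0.0433333, 0.0375, 0.0001985 ms; sum = 0.0813628 ms.
Processing at 3 router(s): 3 × 0.48 ms = 1.44 ms.
End-to-end = 1.550 ms.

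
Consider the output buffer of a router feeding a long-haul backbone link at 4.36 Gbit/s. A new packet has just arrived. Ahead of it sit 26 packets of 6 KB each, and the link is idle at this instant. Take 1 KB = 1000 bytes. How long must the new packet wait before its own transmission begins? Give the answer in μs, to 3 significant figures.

Each queued packet: L/R = 48000/4360000000 = 11.0092 μs.
26 queued → 286.239 μs.
Queuing delay = 286 μs.

286 μs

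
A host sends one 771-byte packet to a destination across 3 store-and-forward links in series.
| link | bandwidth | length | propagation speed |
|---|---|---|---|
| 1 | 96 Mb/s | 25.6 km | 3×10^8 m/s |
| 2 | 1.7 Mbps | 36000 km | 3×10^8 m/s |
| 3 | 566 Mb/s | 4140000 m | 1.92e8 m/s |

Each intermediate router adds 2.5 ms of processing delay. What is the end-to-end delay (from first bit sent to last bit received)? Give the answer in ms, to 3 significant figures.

L = 771 × 8 = 6168 bits.
Transmission delays (L/R per hop): 0.06425, 3.62824, 0.0108975 ms; sum = 3.70338 ms.
Propagation delays (d/s per hop): 0.0853333, 120, 21.5625 ms; sum = 141.648 ms.
Processing at 2 router(s): 2 × 2.5 ms = 5 ms.
End-to-end = 150 ms.

150 ms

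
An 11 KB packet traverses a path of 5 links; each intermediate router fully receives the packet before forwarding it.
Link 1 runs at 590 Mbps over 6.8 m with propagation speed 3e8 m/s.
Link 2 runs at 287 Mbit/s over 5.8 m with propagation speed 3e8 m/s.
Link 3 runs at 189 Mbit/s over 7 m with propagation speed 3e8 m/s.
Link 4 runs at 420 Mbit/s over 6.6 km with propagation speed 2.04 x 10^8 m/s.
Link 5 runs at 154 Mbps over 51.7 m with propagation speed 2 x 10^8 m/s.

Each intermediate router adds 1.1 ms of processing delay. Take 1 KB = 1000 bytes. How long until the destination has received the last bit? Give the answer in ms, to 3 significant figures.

6.14 ms

L = 88000 bits.
Transmission delays (L/R per hop): 0.149153, 0.30662, 0.465608, 0.209524, 0.571429 ms; sum = 1.70233 ms.
Propagation delays (d/s per hop): 2.26667e-05, 1.93333e-05, 2.33333e-05, 0.0323529, 0.0002585 ms; sum = 0.0326768 ms.
Processing at 4 router(s): 4 × 1.1 ms = 4.4 ms.
End-to-end = 6.14 ms.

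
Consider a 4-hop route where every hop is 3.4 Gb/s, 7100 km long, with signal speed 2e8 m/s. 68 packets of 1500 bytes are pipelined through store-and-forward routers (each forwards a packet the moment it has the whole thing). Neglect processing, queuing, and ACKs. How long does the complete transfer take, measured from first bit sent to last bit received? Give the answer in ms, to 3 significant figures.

Per-hop transmission t_tx = L/R = 12000/3400000000 = 0.00352941 ms.
Per-hop propagation t_prop = 7100000/200000000 = 35.5 ms.
Pipeline fill: first packet needs 4·t_tx to clear all hops; remaining 67 packets each add one t_tx.
Total = (4+68-1)·t_tx + 4·t_prop = 71·0.00352941 + 4·35.5 = 142 ms.

142 ms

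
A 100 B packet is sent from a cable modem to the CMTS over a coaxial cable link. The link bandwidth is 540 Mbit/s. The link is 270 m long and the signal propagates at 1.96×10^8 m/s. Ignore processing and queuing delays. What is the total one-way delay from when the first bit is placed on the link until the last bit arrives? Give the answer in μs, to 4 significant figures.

L = 100 × 8 = 800 bits.
Transmission delay = L/R = 800 / 540000000 = 1.48148 μs.
Propagation delay = d/s = 270 m / 196000000 m/s = 1.37755 μs.
Total = 2.859 μs.

2.859 μs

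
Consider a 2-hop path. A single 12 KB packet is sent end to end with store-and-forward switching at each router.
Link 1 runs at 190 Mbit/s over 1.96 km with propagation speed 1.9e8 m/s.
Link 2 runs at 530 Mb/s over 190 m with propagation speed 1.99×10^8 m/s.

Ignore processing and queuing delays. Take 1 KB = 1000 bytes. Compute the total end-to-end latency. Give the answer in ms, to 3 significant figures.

L = 96000 bits.
Transmission delays (L/R per hop): 0.505263, 0.181132 ms; sum = 0.686395 ms.
Propagation delays (d/s per hop): 0.0103158, 0.000954774 ms; sum = 0.0112706 ms.
End-to-end = 0.698 ms.

0.698 ms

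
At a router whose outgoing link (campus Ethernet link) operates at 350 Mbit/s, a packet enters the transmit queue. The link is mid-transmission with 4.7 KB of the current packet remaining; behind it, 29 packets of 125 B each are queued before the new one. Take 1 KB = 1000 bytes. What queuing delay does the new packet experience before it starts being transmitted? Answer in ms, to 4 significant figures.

0.1903 ms

Each queued packet: L/R = 1000/350000000 = 0.00285714 ms.
29 queued → 0.0828571 ms.
Plus remaining 37600 bits of current packet: 0.107429 ms.
Queuing delay = 0.1903 ms.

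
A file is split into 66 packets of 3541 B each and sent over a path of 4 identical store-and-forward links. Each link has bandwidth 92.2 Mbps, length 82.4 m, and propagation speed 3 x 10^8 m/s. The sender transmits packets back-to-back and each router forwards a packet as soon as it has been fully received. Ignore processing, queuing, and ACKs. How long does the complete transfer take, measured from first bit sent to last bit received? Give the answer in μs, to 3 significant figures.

21200 μs

Per-hop transmission t_tx = L/R = 28328/92200000 = 307.245 μs.
Per-hop propagation t_prop = 82.4/300000000 = 0.274667 μs.
Pipeline fill: first packet needs 4·t_tx to clear all hops; remaining 65 packets each add one t_tx.
Total = (4+66-1)·t_tx + 4·t_prop = 69·307.245 + 4·0.274667 = 21200 μs.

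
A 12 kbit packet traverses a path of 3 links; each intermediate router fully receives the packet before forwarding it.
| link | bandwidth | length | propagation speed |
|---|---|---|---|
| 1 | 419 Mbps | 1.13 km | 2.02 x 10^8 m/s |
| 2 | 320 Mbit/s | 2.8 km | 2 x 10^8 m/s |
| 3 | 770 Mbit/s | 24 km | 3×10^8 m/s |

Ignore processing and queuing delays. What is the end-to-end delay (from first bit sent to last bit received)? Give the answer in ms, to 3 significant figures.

0.181 ms

L = 12000 bits.
Transmission delays (L/R per hop): 0.0286396, 0.0375, 0.0155844 ms; sum = 0.081724 ms.
Propagation delays (d/s per hop): 0.00559406, 0.014, 0.08 ms; sum = 0.0995941 ms.
End-to-end = 0.181 ms.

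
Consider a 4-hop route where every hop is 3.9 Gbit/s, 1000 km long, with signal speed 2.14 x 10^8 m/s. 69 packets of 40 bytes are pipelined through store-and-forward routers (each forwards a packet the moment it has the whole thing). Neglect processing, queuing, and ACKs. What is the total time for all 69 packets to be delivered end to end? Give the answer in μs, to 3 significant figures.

18700 μs

Per-hop transmission t_tx = L/R = 320/3900000000 = 0.0820513 μs.
Per-hop propagation t_prop = 1000000/214000000 = 4672.9 μs.
Pipeline fill: first packet needs 4·t_tx to clear all hops; remaining 68 packets each add one t_tx.
Total = (4+69-1)·t_tx + 4·t_prop = 72·0.0820513 + 4·4672.9 = 18700 μs.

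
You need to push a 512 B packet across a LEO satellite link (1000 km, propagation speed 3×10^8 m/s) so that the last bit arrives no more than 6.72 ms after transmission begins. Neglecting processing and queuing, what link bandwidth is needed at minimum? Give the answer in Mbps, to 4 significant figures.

L = 4096 bits.
Propagation delay = 1000000 / 300000000 = 3.33333 ms.
Transmission budget = 6.72 − 3.33333 = 3.38667 ms.
R ≥ L / t_tx = 4096 bits / 0.00338667 s = 1.209 Mbps.

1.209 Mbps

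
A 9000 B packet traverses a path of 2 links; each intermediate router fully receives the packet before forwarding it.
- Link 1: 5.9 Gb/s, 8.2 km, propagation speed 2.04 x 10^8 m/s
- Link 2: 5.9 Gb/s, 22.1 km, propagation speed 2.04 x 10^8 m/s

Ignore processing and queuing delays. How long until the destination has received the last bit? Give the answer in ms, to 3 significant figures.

L = 9000 × 8 = 72000 bits.
Transmission delay per hop = L/R = 72000/5900000000 = 0.0122034 ms; 2 hops → 0.0244068 ms.
Propagation delays (d/s per hop): 0.0401961, 0.108333 ms; sum = 0.148529 ms.
End-to-end = 0.173 ms.

0.173 ms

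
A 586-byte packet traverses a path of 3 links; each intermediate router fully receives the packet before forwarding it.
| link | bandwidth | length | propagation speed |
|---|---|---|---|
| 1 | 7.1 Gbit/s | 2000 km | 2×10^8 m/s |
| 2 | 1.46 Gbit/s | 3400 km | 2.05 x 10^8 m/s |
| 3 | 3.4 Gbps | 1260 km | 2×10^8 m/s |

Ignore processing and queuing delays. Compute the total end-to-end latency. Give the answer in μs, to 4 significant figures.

32890 μs

L = 586 × 8 = 4688 bits.
Transmission delays (L/R per hop): 0.660282, 3.21096, 1.37882 μs; sum = 5.25006 μs.
Propagation delays (d/s per hop): 10000, 16585.4, 6300 μs; sum = 32885.4 μs.
End-to-end = 32890 μs.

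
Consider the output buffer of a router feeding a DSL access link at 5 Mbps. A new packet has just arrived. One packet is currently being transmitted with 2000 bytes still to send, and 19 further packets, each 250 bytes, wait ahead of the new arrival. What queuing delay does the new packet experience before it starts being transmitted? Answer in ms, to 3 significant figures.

10.8 ms

Each queued packet: L/R = 2000/5000000 = 0.4 ms.
19 queued → 7.6 ms.
Plus remaining 16000 bits of current packet: 3.2 ms.
Queuing delay = 10.8 ms.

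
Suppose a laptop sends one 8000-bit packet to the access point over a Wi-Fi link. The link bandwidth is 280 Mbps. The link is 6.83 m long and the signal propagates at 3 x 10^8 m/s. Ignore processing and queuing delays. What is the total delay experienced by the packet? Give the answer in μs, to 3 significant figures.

28.6 μs

Transmission delay = L/R = 8000 / 280000000 = 28.5714 μs.
Propagation delay = d/s = 6.83 m / 300000000 m/s = 0.0227667 μs.
Total = 28.6 μs.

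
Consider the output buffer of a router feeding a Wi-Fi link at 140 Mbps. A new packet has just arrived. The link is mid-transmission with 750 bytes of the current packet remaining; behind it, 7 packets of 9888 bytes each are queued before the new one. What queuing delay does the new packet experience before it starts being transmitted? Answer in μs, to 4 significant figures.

Each queued packet: L/R = 79104/140000000 = 565.029 μs.
7 queued → 3955.2 μs.
Plus remaining 6000 bits of current packet: 42.8571 μs.
Queuing delay = 3998 μs.

3998 μs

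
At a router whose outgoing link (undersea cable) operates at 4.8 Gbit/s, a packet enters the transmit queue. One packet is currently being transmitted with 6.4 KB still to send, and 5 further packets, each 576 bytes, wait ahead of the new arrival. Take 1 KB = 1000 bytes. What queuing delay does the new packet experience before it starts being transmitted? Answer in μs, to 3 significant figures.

Each queued packet: L/R = 4608/4800000000 = 0.96 μs.
5 queued → 4.8 μs.
Plus remaining 51200 bits of current packet: 10.6667 μs.
Queuing delay = 15.5 μs.

15.5 μs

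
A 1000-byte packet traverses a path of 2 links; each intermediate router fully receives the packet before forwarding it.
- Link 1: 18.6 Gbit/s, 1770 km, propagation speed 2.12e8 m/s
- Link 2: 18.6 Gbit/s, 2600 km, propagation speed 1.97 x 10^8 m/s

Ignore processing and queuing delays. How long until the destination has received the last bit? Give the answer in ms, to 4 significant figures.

21.55 ms

L = 1000 × 8 = 8000 bits.
Transmission delay per hop = L/R = 8000/18600000000 = 0.000430108 ms; 2 hops → 0.000860215 ms.
Propagation delays (d/s per hop): 8.34906, 13.198 ms; sum = 21.547 ms.
End-to-end = 21.55 ms.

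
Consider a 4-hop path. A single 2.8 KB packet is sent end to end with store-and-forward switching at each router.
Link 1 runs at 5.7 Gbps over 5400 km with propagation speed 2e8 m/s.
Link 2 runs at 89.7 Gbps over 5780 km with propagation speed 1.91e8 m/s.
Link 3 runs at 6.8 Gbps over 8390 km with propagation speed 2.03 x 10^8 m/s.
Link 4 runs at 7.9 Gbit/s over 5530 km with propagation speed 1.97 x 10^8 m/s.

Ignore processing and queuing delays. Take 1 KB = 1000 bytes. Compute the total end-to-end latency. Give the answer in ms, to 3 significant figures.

127 ms

L = 22400 bits.
Transmission delays (L/R per hop): 0.00392982, 0.000249721, 0.00329412, 0.00283544 ms; sum = 0.0103091 ms.
Propagation delays (d/s per hop): 27, 30.2618, 41.33, 28.0711 ms; sum = 126.663 ms.
End-to-end = 127 ms.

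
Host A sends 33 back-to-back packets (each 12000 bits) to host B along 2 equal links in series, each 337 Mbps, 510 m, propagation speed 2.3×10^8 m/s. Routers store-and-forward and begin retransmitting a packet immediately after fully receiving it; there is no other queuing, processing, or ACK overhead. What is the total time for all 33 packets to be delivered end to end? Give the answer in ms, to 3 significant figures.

1.22 ms

Per-hop transmission t_tx = L/R = 12000/337000000 = 0.0356083 ms.
Per-hop propagation t_prop = 510/2.3e+08 = 0.00221739 ms.
Pipeline fill: first packet needs 2·t_tx to clear all hops; remaining 32 packets each add one t_tx.
Total = (2+33-1)·t_tx + 2·t_prop = 34·0.0356083 + 2·0.00221739 = 1.22 ms.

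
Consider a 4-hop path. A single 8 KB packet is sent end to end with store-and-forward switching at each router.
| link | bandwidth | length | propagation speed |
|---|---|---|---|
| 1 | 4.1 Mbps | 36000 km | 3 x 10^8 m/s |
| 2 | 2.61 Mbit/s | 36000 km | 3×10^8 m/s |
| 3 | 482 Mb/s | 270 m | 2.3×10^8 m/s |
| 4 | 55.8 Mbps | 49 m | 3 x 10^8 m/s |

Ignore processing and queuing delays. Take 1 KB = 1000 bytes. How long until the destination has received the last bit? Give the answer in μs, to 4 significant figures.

281400 μs

L = 64000 bits.
Transmission delays (L/R per hop): 15609.8, 24521.1, 132.78, 1146.95 μs; sum = 41410.6 μs.
Propagation delays (d/s per hop): 120000, 120000, 1.17391, 0.163333 μs; sum = 240001 μs.
End-to-end = 281400 μs.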